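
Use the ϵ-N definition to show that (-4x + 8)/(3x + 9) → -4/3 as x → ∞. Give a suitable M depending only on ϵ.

M = (20/3)/ϵ

Let ϵ > 0. We seek M > 0 such that x > M implies |(-4x + 8)/(3x + 9) + 4/3| < ϵ.
(-4x + 8)/(3x + 9) + 4/3 = (3(-4x + 8) − (-4)(3x + 9)) / (3(3x + 9)) = 60/(3(3x + 9)).
For x > 0 we have 3x + 9 > 3x, so |(-4x + 8)/(3x + 9) + 4/3| = 60/(3(3x + 9)) < 60/(3·3x) = (20/3)/x.
Thus |(-4x + 8)/(3x + 9) + 4/3| < ϵ whenever x > (20/3)/ϵ.
Take M = (20/3)/ϵ. If x > M then |(-4x + 8)/(3x + 9) + 4/3| < (20/3)/x < ϵ.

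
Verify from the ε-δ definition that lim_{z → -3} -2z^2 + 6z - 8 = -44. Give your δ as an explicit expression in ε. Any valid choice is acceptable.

δ = min(2, ε/22)

Let ε > 0. We want δ > 0 such that 0 < |z + 3| < δ implies |(-2z^2 + 6z - 8) + 44| < ε.
(-2z^2 + 6z - 8) + 44 = -2z^2 + 6z + 36 = (z + 3)(-2z + 12).
So |(-2z^2 + 6z - 8) + 44| = |z + 3|·|-2z + 12|.
Require δ ≤ 2. Then |z + 3| < 2 gives |z| < 5, and by the triangle inequality |-2z + 12| ≤ 2·5 + 12 = 22.
Hence |(-2z^2 + 6z - 8) + 44| ≤ 22|z + 3| < ε provided |z + 3| < ε/22.
Take δ = min(2, ε/22). Then 0 < |z + 3| < δ gives both |z + 3| < 2 and |z + 3| < ε/22, so |(-2z^2 + 6z - 8) + 44| < ε.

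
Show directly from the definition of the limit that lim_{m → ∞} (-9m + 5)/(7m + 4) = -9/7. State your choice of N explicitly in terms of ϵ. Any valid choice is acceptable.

Fix ϵ > 0. For m ≥ 1, |(-9m + 5)/(7m + 4) + 9/7| = |71|/(7(7m + 4)) = 71/(7(7m + 4)).
Since 7m + 4 ≥ 7m for m ≥ 1, this is ≤ 71/(7·7m) = (71/49)/m.
So |(-9m + 5)/(7m + 4) + 9/7| < ϵ whenever m > (71/49)/ϵ.
Take N = (71/49)/ϵ. If m > N then |(-9m + 5)/(7m + 4) + 9/7| ≤ (71/49)/m < ϵ.

N = (71/49)/ϵ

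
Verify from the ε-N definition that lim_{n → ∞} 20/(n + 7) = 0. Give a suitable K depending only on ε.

K = 20/ε

Let ε > 0. For n ≥ 1, |20/(n + 7) − 0| = 20/(n + 7) ≤ 20/n.
We need 20/n < ε, i.e. n > 20/ε.
Take K = 20/ε. If n > K then |20/(n + 7)| ≤ 20/n < ε.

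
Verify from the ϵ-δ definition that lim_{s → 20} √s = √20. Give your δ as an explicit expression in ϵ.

Fix ϵ > 0. We want δ > 0 such that 0 < |s − 20| < δ implies |√s − √20| < ϵ.
Rationalise: √s − √20 = (s − 20)/(√s + √20), so |√s − √20| = |s − 20|/(√s + √20).
Restrict δ ≤ 20 so that |s − 20| < 20 forces s > 0, and then √s + √20 > √20.
Hence |√s − √20| < |s − 20|/√20, which is < ϵ once |s − 20| < √20·ϵ.
Take δ = min(20, √20·ϵ). If 0 < |s − 20| < δ then s > 0 and |√s − √20| < |s − 20|/√20 < ϵ.

δ = min(20, √20·ϵ)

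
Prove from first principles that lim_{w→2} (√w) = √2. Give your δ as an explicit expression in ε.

δ = min(2, √2·ε)

Fix ε > 0. We want δ > 0 such that 0 < |w − 2| < δ implies |√w − √2| < ε.
Rationalise: √w − √2 = (w − 2)/(√w + √2), so |√w − √2| = |w − 2|/(√w + √2).
Restrict δ ≤ 2 so that |w − 2| < 2 forces w > 0, and then √w + √2 > √2.
Hence |√w − √2| < |w − 2|/√2, which is < ε once |w − 2| < √2·ε.
Take δ = min(2, √2·ε). If 0 < |w − 2| < δ then w > 0 and |√w − √2| < |w − 2|/√2 < ε.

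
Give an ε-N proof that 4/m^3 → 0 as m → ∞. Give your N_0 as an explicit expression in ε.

N_0 = (4/ε)^{1/3}

Let ε > 0 be given. For m ≥ 1, |4/m^3 − 0| = 4/m^3.
4/m^3 < ε ⇔ m^3 > 4/ε ⇔ m > (4/ε)^{1/3}.
Take N_0 = (4/ε)^{1/3}. Then m > N_0 implies 4/m^3 < ε.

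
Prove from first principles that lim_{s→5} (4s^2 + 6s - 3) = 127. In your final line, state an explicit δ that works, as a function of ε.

Fix ε > 0. We want δ > 0 such that 0 < |s − 5| < δ implies |(4s^2 + 6s - 3) − 127| < ε.
(4s^2 + 6s - 3) − 127 = 4s^2 + 6s - 130 = (s − 5)(4s + 26).
So |(4s^2 + 6s - 3) − 127| = |s − 5|·|4s + 26|.
Require δ ≤ 2. Then |s − 5| < 2 gives |s| < 7, and by the triangle inequality |4s + 26| ≤ 4·7 + 26 = 54.
Hence |(4s^2 + 6s - 3) − 127| ≤ 54|s − 5| < ε provided |s − 5| < ε/54.
Choosing δ = min(2, ε/54) ensures both conditions, hence |(4s^2 + 6s - 3) − 127| < ε.

δ = min(2, ε/54)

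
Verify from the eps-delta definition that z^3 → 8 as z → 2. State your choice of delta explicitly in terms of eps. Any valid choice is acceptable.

Fix eps > 0. We seek delta > 0 with 0 < |z − 2| < delta ⇒ |z^3 − 8| < eps.
Factor: z^3 − 8 = (z − 2)(z^2 + 2z + 4), so |z^3 − 8| = |z − 2|·|z^2 + 2z + 4|.
Impose delta ≤ 1 so that |z| < 3; then |z^2 + 2z + 4| ≤ 19.
Hence |z^3 − 8| ≤ 19|z − 2|, which is < eps once |z − 2| < eps/19.
Take delta = min(1, eps/19). If 0 < |z − 2| < delta then both bounds hold and |z^3 − 8| ≤ 19|z − 2| < 19·(eps/19) = eps.

delta = min(1, eps/19)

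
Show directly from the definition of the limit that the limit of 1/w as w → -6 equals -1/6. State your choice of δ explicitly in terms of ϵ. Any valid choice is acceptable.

Let ϵ > 0 be given. We seek δ > 0 such that 0 < |w + 6| < δ implies |1/w + 1/6| < ϵ.
|1/w + 1/6| = |-6 − w|/(6·|w|) = |w + 6|/(6|w|).
Require δ ≤ 3 so that |w| > 6 − 3 = 3, hence 6|w| > 18.
Then |1/w + 1/6| < |w + 6|/18, which is < ϵ when |w + 6| < 18ϵ.
Take δ = min(3, 18ϵ). Then 0 < |w + 6| < δ gives both |w + 6| < 3 and |w + 6| < 18ϵ, so |1/w + 1/6| < ϵ.

δ = min(3, 18ϵ)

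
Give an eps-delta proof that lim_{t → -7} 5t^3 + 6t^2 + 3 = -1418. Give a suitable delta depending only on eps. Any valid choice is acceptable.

Let eps > 0. We want delta > 0 such that 0 < |t + 7| < delta implies |(5t^3 + 6t^2 + 3) + 1418| < eps.
(5t^3 + 6t^2 + 3) + 1418 = 5t^3 + 6t^2 + 1421 = (t + 7)(5t^2 - 29t + 203).
So |(5t^3 + 6t^2 + 3) + 1418| = |t + 7|·|5t^2 - 29t + 203|.
Assume first that |t + 7| < 2, so |t| < 9. Then |5t^2 - 29t + 203| ≤ 5·9^2 + 29·9 + 203 = 869.
Hence |(5t^3 + 6t^2 + 3) + 1418| ≤ 869|t + 7| < eps provided |t + 7| < eps/869.
Take delta = min(2, eps/869). Then 0 < |t + 7| < delta gives both |t + 7| < 2 and |t + 7| < eps/869, so |(5t^3 + 6t^2 + 3) + 1418| < eps.

delta = min(2, eps/869)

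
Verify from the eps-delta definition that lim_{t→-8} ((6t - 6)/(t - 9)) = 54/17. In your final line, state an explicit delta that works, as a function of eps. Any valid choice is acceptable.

Suppose eps > 0. We want delta > 0 with 0 < |t + 8| < delta ⇒ |(6t - 6)/(t - 9) − (54/17)| < eps.
Combining over a common denominator, (6t - 6)/(t - 9) − (54/17) = [(6t - 6)·(-17) − (-54)·(t - 9)] / [(-17)·(t - 9)] = -48(t + 8) / ((-17)(t - 9)).
So |(6t - 6)/(t - 9) − (54/17)| = 48|t + 8| / (17·|t − 9|).
Require delta ≤ 17/2, so |t − 9| ≥ |-17| − |t + 8| > 17 − 17/2 = 17/2.
Hence |(6t - 6)/(t - 9) − (54/17)| < 48|t + 8|/(17·(17/2)) = (96/289)|t + 8|, which is < eps once |t + 8| < (289/96)eps.
Take delta = min(17/2, (289/96)eps). Then 0 < |t + 8| < delta forces both bounds, so |(6t - 6)/(t - 9) − (54/17)| < eps.

delta = min(17/2, (289/96)eps)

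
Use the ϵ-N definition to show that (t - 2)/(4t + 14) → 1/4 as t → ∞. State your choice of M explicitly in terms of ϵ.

Suppose ϵ > 0. We seek M > 0 such that t > M implies |(t - 2)/(4t + 14) − (1/4)| < ϵ.
(t - 2)/(4t + 14) − (1/4) = (4(t - 2) − (4t + 14)) / (4(4t + 14)) = -22/(4(4t + 14)).
For t > 0 we have 4t + 14 > 4t, so |(t - 2)/(4t + 14) − (1/4)| = 22/(4(4t + 14)) < 22/(4·4t) = (11/8)/t.
Thus |(t - 2)/(4t + 14) − (1/4)| < ϵ whenever t > (11/8)/ϵ.
Take M = (11/8)/ϵ. If t > M then |(t - 2)/(4t + 14) − (1/4)| < (11/8)/t < ϵ.

M = (11/8)/ϵ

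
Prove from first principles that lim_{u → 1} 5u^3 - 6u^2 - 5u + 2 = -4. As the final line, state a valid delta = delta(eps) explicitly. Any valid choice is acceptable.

delta = min(1, eps/28)

Suppose eps > 0. We want delta > 0 such that 0 < |u − 1| < delta implies |(5u^3 - 6u^2 - 5u + 2) + 4| < eps.
(5u^3 - 6u^2 - 5u + 2) + 4 = 5u^3 - 6u^2 - 5u + 6 = (u − 1)(5u^2 - u - 6).
So |(5u^3 - 6u^2 - 5u + 2) + 4| = |u − 1|·|5u^2 - u - 6|.
Assume first that |u − 1| < 1, so |u| < 2. Then |5u^2 - u - 6| ≤ 5·2^2 + 2 + 6 = 28.
Hence |(5u^3 - 6u^2 - 5u + 2) + 4| ≤ 28|u − 1| < eps provided |u − 1| < eps/28.
Choosing delta = min(1, eps/28) ensures both conditions, hence |(5u^3 - 6u^2 - 5u + 2) + 4| < eps.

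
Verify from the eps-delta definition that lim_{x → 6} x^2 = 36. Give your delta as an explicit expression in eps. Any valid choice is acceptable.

delta = min(1, eps/13)

Fix eps > 0. We seek delta > 0 with 0 < |x − 6| < delta ⇒ |x^2 − 36| < eps.
Factor: x^2 − 36 = (x − 6)(x + 6), so |x^2 − 36| = |x − 6|·|x + 6|.
Impose delta ≤ 1 so that |x| < 7; then |x + 6| ≤ 13.
Hence |x^2 − 36| ≤ 13|x − 6|, which is < eps once |x − 6| < eps/13.
Take delta = min(1, eps/13). If 0 < |x − 6| < delta then both bounds hold and |x^2 − 36| ≤ 13|x − 6| < 13·(eps/13) = eps.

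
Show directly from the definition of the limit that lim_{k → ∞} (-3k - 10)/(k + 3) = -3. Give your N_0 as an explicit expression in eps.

Fix eps > 0. For k ≥ 1, |(-3k - 10)/(k + 3) + 3| = |-1|/((k + 3)) = 1/((k + 3)).
Since k + 3 ≥ k for k ≥ 1, this is ≤ 1/(k) = 1/k.
So |(-3k - 10)/(k + 3) + 3| < eps whenever k > 1/eps.
Take N_0 = 1/eps. If k > N_0 then |(-3k - 10)/(k + 3) + 3| ≤ 1/k < eps.

N_0 = 1/eps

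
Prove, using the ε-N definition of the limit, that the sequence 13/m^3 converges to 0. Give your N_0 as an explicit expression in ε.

Let ε > 0. For m ≥ 1, |13/m^3 − 0| = 13/m^3.
13/m^3 < ε ⇔ m^3 > 13/ε ⇔ m > (13/ε)^{1/3}.
Take N_0 = (13/ε)^{1/3}. Then m > N_0 implies 13/m^3 < ε.

N_0 = (13/ε)^{1/3}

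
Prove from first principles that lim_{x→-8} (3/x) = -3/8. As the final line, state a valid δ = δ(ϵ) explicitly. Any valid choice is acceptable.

Fix ϵ > 0. We seek δ > 0 such that 0 < |x + 8| < δ implies |3/x + 3/8| < ϵ.
|3/x + 3/8| = 3·|-8 − x|/(8·|x|) = 3|x + 8|/(8|x|).
Require δ ≤ 4 so that |x| > 8 − 4 = 4, hence 8|x| > 32.
Then |3/x + 3/8| < 3|x + 8|/32, which is < ϵ when |x + 8| < (32/3)ϵ.
Take δ = min(4, (32/3)ϵ). Then 0 < |x + 8| < δ gives both |x + 8| < 4 and |x + 8| < (32/3)ϵ, so |3/x + 3/8| < ϵ.

δ = min(4, (32/3)ϵ)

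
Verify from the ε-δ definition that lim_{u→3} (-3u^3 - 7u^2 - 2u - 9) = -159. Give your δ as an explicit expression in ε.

Let ε > 0 be given. We want δ > 0 such that 0 < |u − 3| < δ implies |(-3u^3 - 7u^2 - 2u - 9) + 159| < ε.
(-3u^3 - 7u^2 - 2u - 9) + 159 = -3u^3 - 7u^2 - 2u + 150 = (u − 3)(-3u^2 - 16u - 50).
So |(-3u^3 - 7u^2 - 2u - 9) + 159| = |u − 3|·|-3u^2 - 16u - 50|.
Assume first that |u − 3| < 1, so |u| < 4. Then |-3u^2 - 16u - 50| ≤ 3·4^2 + 16·4 + 50 = 162.
Hence |(-3u^3 - 7u^2 - 2u - 9) + 159| ≤ 162|u − 3| < ε provided |u − 3| < ε/162.
Take δ = min(1, ε/162). Then 0 < |u − 3| < δ gives both |u − 3| < 1 and |u − 3| < ε/162, so |(-3u^3 - 7u^2 - 2u - 9) + 159| < ε.

δ = min(1, ε/162)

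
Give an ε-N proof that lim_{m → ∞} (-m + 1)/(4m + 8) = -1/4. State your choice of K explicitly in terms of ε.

Let ε > 0 be given. For m ≥ 1, |(-m + 1)/(4m + 8) + 1/4| = |12|/(4(4m + 8)) = 12/(4(4m + 8)).
Since 4m + 8 ≥ 4m for m ≥ 1, this is ≤ 12/(4·4m) = (3/4)/m.
So |(-m + 1)/(4m + 8) + 1/4| < ε whenever m > (3/4)/ε.
Take K = (3/4)/ε. If m > K then |(-m + 1)/(4m + 8) + 1/4| ≤ (3/4)/m < ε.

K = (3/4)/ε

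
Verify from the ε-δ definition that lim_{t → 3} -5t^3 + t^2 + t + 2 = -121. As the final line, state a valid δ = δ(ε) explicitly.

Fix ε > 0. We want δ > 0 such that 0 < |t − 3| < δ implies |(-5t^3 + t^2 + t + 2) + 121| < ε.
(-5t^3 + t^2 + t + 2) + 121 = -5t^3 + t^2 + t + 123 = (t − 3)(-5t^2 - 14t - 41).
So |(-5t^3 + t^2 + t + 2) + 121| = |t − 3|·|-5t^2 - 14t - 41|.
Require δ ≤ 2. Then |t − 3| < 2 gives |t| < 5, and by the triangle inequality |-5t^2 - 14t - 41| ≤ 5·5^2 + 14·5 + 41 = 236.
Hence |(-5t^3 + t^2 + t + 2) + 121| ≤ 236|t − 3| < ε provided |t − 3| < ε/236.
Take δ = min(2, ε/236). Then 0 < |t − 3| < δ gives both |t − 3| < 2 and |t − 3| < ε/236, so |(-5t^3 + t^2 + t + 2) + 121| < ε.

δ = min(2, ε/236)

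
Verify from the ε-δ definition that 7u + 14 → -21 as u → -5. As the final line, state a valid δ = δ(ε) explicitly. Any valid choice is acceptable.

Fix ε > 0. We need δ > 0 so that 0 < |u + 5| < δ implies |(7u + 14) + 21| < ε.
Since (7u + 14) + 21 = 7(u + 5), we have |(7u + 14) + 21| = 7|u + 5|.
Thus it suffices that |u + 5| < ε/7.
Choosing δ = ε/7 gives |(7u + 14) + 21| = 7|u + 5| < ε whenever |u + 5| < δ.

δ = ε/7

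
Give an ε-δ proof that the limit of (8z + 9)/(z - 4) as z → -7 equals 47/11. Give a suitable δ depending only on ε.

Let ε > 0. We want δ > 0 with 0 < |z + 7| < δ ⇒ |(8z + 9)/(z - 4) − (47/11)| < ε.
Combining over a common denominator, (8z + 9)/(z - 4) − (47/11) = [(8z + 9)·(-11) − (-47)·(z - 4)] / [(-11)·(z - 4)] = -41(z + 7) / ((-11)(z - 4)).
So |(8z + 9)/(z - 4) − (47/11)| = 41|z + 7| / (11·|z − 4|).
Restrict δ ≤ 11/2. Then |z + 7| < 11/2 gives |z − 4| = |(z + 7) + (-11)| ≥ 11 − 11/2 = 11/2.
Hence |(8z + 9)/(z - 4) − (47/11)| < 41|z + 7|/(11·(11/2)) = (82/121)|z + 7|, which is < ε once |z + 7| < (121/82)ε.
Take δ = min(11/2, (121/82)ε). Then 0 < |z + 7| < δ forces both bounds, so |(8z + 9)/(z - 4) − (47/11)| < ε.

δ = min(11/2, (121/82)ε)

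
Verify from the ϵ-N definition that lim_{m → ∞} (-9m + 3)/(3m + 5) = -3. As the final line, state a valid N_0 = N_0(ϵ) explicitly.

N_0 = 6/ϵ

Let ϵ > 0. For m ≥ 1, |(-9m + 3)/(3m + 5) + 3| = |54|/(3(3m + 5)) = 54/(3(3m + 5)).
Since 3m + 5 ≥ 3m for m ≥ 1, this is ≤ 54/(3·3m) = 6/m.
So |(-9m + 3)/(3m + 5) + 3| < ϵ whenever m > 6/ϵ.
Take N_0 = 6/ϵ. If m > N_0 then |(-9m + 3)/(3m + 5) + 3| ≤ 6/m < ϵ.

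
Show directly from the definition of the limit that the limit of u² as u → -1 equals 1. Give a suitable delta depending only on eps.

Let eps > 0 be given. We seek delta > 0 with 0 < |u + 1| < delta ⇒ |u² − 1| < eps.
Factor: u² − 1 = (u + 1)(u - 1), so |u² − 1| = |u + 1|·|u - 1|.
Restrict delta ≤ 1. Then |u + 1| < 1 gives |u| < 2, so by the triangle inequality |u - 1| ≤ 2 + 1 = 3.
Hence |u² − 1| ≤ 3|u + 1|, which is < eps once |u + 1| < eps/3.
Take delta = min(1, eps/3). If 0 < |u + 1| < delta then both bounds hold and |u² − 1| ≤ 3|u + 1| < 3·(eps/3) = eps.

delta = min(1, eps/3)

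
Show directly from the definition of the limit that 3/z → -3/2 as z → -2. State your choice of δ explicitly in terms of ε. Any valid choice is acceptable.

δ = min(1, (2/3)ε)

Let ε > 0 be given. We seek δ > 0 such that 0 < |z + 2| < δ implies |3/z + 3/2| < ε.
|3/z + 3/2| = 3·|-2 − z|/(2·|z|) = 3|z + 2|/(2|z|).
Restrict δ ≤ 1. Then |z + 2| < 1 gives |z| > 1, so 2|z| > 2.
Then |3/z + 3/2| < 3|z + 2|/2, which is < ε when |z + 2| < (2/3)ε.
Take δ = min(1, (2/3)ε). Then 0 < |z + 2| < δ gives both |z + 2| < 1 and |z + 2| < (2/3)ε, so |3/z + 3/2| < ε.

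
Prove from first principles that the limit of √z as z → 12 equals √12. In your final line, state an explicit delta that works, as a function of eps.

Fix eps > 0. We want delta > 0 such that 0 < |z − 12| < delta implies |√z − √12| < eps.
Rationalise: √z − √12 = (z − 12)/(√z + √12), so |√z − √12| = |z − 12|/(√z + √12).
Restrict delta ≤ 12 so that |z − 12| < 12 forces z > 0, and then √z + √12 > √12.
Hence |√z − √12| < |z − 12|/√12, which is < eps once |z − 12| < √12·eps.
Take delta = min(12, √12·eps). If 0 < |z − 12| < delta then z > 0 and |√z − √12| < |z − 12|/√12 < eps.

delta = min(12, √12·eps)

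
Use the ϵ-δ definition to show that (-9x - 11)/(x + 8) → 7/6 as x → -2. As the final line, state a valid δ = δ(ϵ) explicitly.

δ = min(3, (18/61)ϵ)

Let ϵ > 0. We want δ > 0 with 0 < |x + 2| < δ ⇒ |(-9x - 11)/(x + 8) − (7/6)| < ϵ.
Combining over a common denominator, (-9x - 11)/(x + 8) − (7/6) = [(-9x - 11)·6 − 7·(x + 8)] / [6·(x + 8)] = -61(x + 2) / (6(x + 8)).
So |(-9x - 11)/(x + 8) − (7/6)| = 61|x + 2| / (6·|x + 8|).
Restrict δ ≤ 3. Then |x + 2| < 3 gives |x + 8| = |(x + 2) + 6| ≥ 6 − 3 = 3.
Hence |(-9x - 11)/(x + 8) − (7/6)| < 61|x + 2|/(6·3) = (61/18)|x + 2|, which is < ϵ once |x + 2| < (18/61)ϵ.
Take δ = min(3, (18/61)ϵ). Then 0 < |x + 2| < δ forces both bounds, so |(-9x - 11)/(x + 8) − (7/6)| < ϵ.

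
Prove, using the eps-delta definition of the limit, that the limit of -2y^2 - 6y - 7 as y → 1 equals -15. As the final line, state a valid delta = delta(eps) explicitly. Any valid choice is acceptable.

Suppose eps > 0. We want delta > 0 such that 0 < |y − 1| < delta implies |(-2y^2 - 6y - 7) + 15| < eps.
(-2y^2 - 6y - 7) + 15 = -2y^2 - 6y + 8 = (y − 1)(-2y - 8).
So |(-2y^2 - 6y - 7) + 15| = |y − 1|·|-2y - 8|.
Assume first that |y − 1| < 1, so |y| < 2. Then |-2y - 8| ≤ 2·2 + 8 = 12.
Hence |(-2y^2 - 6y - 7) + 15| ≤ 12|y − 1| < eps provided |y − 1| < eps/12.
Choosing delta = min(1, eps/12) ensures both conditions, hence |(-2y^2 - 6y - 7) + 15| < eps.

delta = min(1, eps/12)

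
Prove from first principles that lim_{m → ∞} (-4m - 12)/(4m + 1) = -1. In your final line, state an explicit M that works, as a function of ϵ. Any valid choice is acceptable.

Fix ϵ > 0. For m ≥ 1, |(-4m - 12)/(4m + 1) + 1| = |-44|/(4(4m + 1)) = 44/(4(4m + 1)).
Since 4m + 1 ≥ 4m for m ≥ 1, this is ≤ 44/(4·4m) = (11/4)/m.
So |(-4m - 12)/(4m + 1) + 1| < ϵ whenever m > (11/4)/ϵ.
Take M = (11/4)/ϵ. If m > M then |(-4m - 12)/(4m + 1) + 1| ≤ (11/4)/m < ϵ.

M = (11/4)/ϵ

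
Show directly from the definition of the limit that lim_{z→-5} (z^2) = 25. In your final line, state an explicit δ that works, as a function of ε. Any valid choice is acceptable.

Let ε > 0. We seek δ > 0 with 0 < |z + 5| < δ ⇒ |z^2 − 25| < ε.
Factor: z^2 − 25 = (z + 5)(z - 5), so |z^2 − 25| = |z + 5|·|z - 5|.
Restrict δ ≤ 1. Then |z + 5| < 1 gives |z| < 6, so by the triangle inequality |z - 5| ≤ 6 + 5 = 11.
Hence |z^2 − 25| ≤ 11|z + 5|, which is < ε once |z + 5| < ε/11.
Take δ = min(1, ε/11). If 0 < |z + 5| < δ then both bounds hold and |z^2 − 25| ≤ 11|z + 5| < 11·(ε/11) = ε.

δ = min(1, ε/11)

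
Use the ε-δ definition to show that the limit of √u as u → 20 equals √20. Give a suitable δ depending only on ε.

Suppose ε > 0. We want δ > 0 such that 0 < |u − 20| < δ implies |√u − √20| < ε.
Rationalise: √u − √20 = (u − 20)/(√u + √20), so |√u − √20| = |u − 20|/(√u + √20).
Restrict δ ≤ 20 so that |u − 20| < 20 forces u > 0, and then √u + √20 > √20.
Hence |√u − √20| < |u − 20|/√20, which is < ε once |u − 20| < √20·ε.
Take δ = min(20, √20·ε). If 0 < |u − 20| < δ then u > 0 and |√u − √20| < |u − 20|/√20 < ε.

δ = min(20, √20·ε)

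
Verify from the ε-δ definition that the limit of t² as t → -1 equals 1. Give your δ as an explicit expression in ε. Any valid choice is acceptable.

δ = min(1, ε/3)

Let ε > 0. We seek δ > 0 with 0 < |t + 1| < δ ⇒ |t² − 1| < ε.
Factor: t² − 1 = (t + 1)(t - 1), so |t² − 1| = |t + 1|·|t - 1|.
Restrict δ ≤ 1. Then |t + 1| < 1 gives |t| < 2, so by the triangle inequality |t - 1| ≤ 2 + 1 = 3.
Hence |t² − 1| ≤ 3|t + 1|, which is < ε once |t + 1| < ε/3.
Take δ = min(1, ε/3). If 0 < |t + 1| < δ then both bounds hold and |t² − 1| ≤ 3|t + 1| < 3·(ε/3) = ε.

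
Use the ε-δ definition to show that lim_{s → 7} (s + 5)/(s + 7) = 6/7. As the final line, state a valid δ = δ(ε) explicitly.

δ = min(7, 49ε)

Let ε > 0. We want δ > 0 with 0 < |s − 7| < δ ⇒ |(s + 5)/(s + 7) − (6/7)| < ε.
Combining over a common denominator, (s + 5)/(s + 7) − (6/7) = [(s + 5)·14 − 12·(s + 7)] / [14·(s + 7)] = 2(s − 7) / (14(s + 7)).
So |(s + 5)/(s + 7) − (6/7)| = 2|s − 7| / (14·|s + 7|).
Restrict δ ≤ 7. Then |s − 7| < 7 gives |s + 7| = |(s − 7) + 14| ≥ 14 − 7 = 7.
Hence |(s + 5)/(s + 7) − (6/7)| < 2|s − 7|/(14·7) = (1/49)|s − 7|, which is < ε once |s − 7| < 49ε.
Take δ = min(7, 49ε). Then 0 < |s − 7| < δ forces both bounds, so |(s + 5)/(s + 7) − (6/7)| < ε.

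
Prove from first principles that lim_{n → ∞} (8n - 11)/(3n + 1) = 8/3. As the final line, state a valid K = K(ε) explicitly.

Let ε > 0. For n ≥ 1, |(8n - 11)/(3n + 1) − (8/3)| = |-41|/(3(3n + 1)) = 41/(3(3n + 1)).
Since 3n + 1 ≥ 3n for n ≥ 1, this is ≤ 41/(3·3n) = (41/9)/n.
So |(8n - 11)/(3n + 1) − (8/3)| < ε whenever n > (41/9)/ε.
Take K = (41/9)/ε. If n > K then |(8n - 11)/(3n + 1) − (8/3)| ≤ (41/9)/n < ε.

K = (41/9)/ε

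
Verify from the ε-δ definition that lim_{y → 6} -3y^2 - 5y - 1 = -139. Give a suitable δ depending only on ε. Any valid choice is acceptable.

Suppose ε > 0. We want δ > 0 such that 0 < |y − 6| < δ implies |(-3y^2 - 5y - 1) + 139| < ε.
(-3y^2 - 5y - 1) + 139 = -3y^2 - 5y + 138 = (y − 6)(-3y - 23).
So |(-3y^2 - 5y - 1) + 139| = |y − 6|·|-3y - 23|.
Require δ ≤ 2. Then |y − 6| < 2 gives |y| < 8, and by the triangle inequality |-3y - 23| ≤ 3·8 + 23 = 47.
Hence |(-3y^2 - 5y - 1) + 139| ≤ 47|y − 6| < ε provided |y − 6| < ε/47.
Choosing δ = min(2, ε/47) ensures both conditions, hence |(-3y^2 - 5y - 1) + 139| < ε.

δ = min(2, ε/47)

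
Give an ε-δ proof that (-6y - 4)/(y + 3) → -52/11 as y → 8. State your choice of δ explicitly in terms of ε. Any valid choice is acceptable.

Fix ε > 0. We want δ > 0 with 0 < |y − 8| < δ ⇒ |(-6y - 4)/(y + 3) + 52/11| < ε.
Combining over a common denominator, (-6y - 4)/(y + 3) + 52/11 = [(-6y - 4)·11 − (-52)·(y + 3)] / [11·(y + 3)] = -14(y − 8) / (11(y + 3)).
So |(-6y - 4)/(y + 3) + 52/11| = 14|y − 8| / (11·|y + 3|).
Require δ ≤ 11/2, so |y + 3| ≥ |11| − |y − 8| > 11 − 11/2 = 11/2.
Hence |(-6y - 4)/(y + 3) + 52/11| < 14|y − 8|/(11·(11/2)) = (28/121)|y − 8|, which is < ε once |y − 8| < (121/28)ε.
Take δ = min(11/2, (121/28)ε). Then 0 < |y − 8| < δ forces both bounds, so |(-6y - 4)/(y + 3) + 52/11| < ε.

δ = min(11/2, (121/28)ε)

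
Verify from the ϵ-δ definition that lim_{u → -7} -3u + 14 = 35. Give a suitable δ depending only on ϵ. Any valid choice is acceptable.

Let ϵ > 0. We need δ > 0 so that 0 < |u + 7| < δ implies |(-3u + 14) − 35| < ϵ.
|(-3u + 14) − 35| = |-3u - 21| = 3|u + 7|.
So 3|u + 7| < ϵ exactly when |u + 7| < ϵ/3.
Choosing δ = ϵ/3 gives |(-3u + 14) − 35| = 3|u + 7| < ϵ whenever |u + 7| < δ.

δ = ϵ/3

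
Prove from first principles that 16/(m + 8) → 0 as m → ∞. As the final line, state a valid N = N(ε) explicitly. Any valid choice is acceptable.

N = 16/ε

Let ε > 0. For m ≥ 1, |16/(m + 8) − 0| = 16/(m + 8) ≤ 16/m.
We need 16/m < ε, i.e. m > 16/ε.
Take N = 16/ε. If m > N then |16/(m + 8)| ≤ 16/m < ε.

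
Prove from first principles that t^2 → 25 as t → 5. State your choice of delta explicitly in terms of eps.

Let eps > 0 be given. We seek delta > 0 with 0 < |t − 5| < delta ⇒ |t^2 − 25| < eps.
Factor: t^2 − 25 = (t − 5)(t + 5), so |t^2 − 25| = |t − 5|·|t + 5|.
Impose delta ≤ 1 so that |t| < 6; then |t + 5| ≤ 11.
Hence |t^2 − 25| ≤ 11|t − 5|, which is < eps once |t − 5| < eps/11.
Take delta = min(1, eps/11). If 0 < |t − 5| < delta then both bounds hold and |t^2 − 25| ≤ 11|t − 5| < 11·(eps/11) = eps.

delta = min(1, eps/11)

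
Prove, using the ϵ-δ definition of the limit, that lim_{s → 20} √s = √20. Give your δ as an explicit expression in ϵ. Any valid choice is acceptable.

δ = min(20, √20·ϵ)

Let ϵ > 0 be given. We want δ > 0 such that 0 < |s − 20| < δ implies |√s − √20| < ϵ.
Rationalise: √s − √20 = (s − 20)/(√s + √20), so |√s − √20| = |s − 20|/(√s + √20).
Restrict δ ≤ 20 so that |s − 20| < 20 forces s > 0, and then √s + √20 > √20.
Hence |√s − √20| < |s − 20|/√20, which is < ϵ once |s − 20| < √20·ϵ.
Take δ = min(20, √20·ϵ). If 0 < |s − 20| < δ then s > 0 and |√s − √20| < |s − 20|/√20 < ϵ.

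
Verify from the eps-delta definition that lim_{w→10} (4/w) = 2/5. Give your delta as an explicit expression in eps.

delta = min(5, (25/2)eps)

Let eps > 0 be given. We seek delta > 0 such that 0 < |w − 10| < delta implies |4/w − (2/5)| < eps.
|4/w − (2/5)| = 4·|10 − w|/(10·|w|) = 4|w − 10|/(10|w|).
Restrict delta ≤ 5. Then |w − 10| < 5 gives |w| > 5, so 10|w| > 50.
Then |4/w − (2/5)| < 4|w − 10|/50, which is < eps when |w − 10| < (25/2)eps.
Take delta = min(5, (25/2)eps). Then 0 < |w − 10| < delta gives both |w − 10| < 5 and |w − 10| < (25/2)eps, so |4/w − (2/5)| < eps.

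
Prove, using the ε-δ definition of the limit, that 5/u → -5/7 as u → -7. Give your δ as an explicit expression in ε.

δ = min(7/2, (49/10)ε)

Fix ε > 0. We seek δ > 0 such that 0 < |u + 7| < δ implies |5/u + 5/7| < ε.
|5/u + 5/7| = 5·|-7 − u|/(7·|u|) = 5|u + 7|/(7|u|).
Restrict δ ≤ 7/2. Then |u + 7| < 7/2 gives |u| > 7/2, so 7|u| > 49/2.
Then |5/u + 5/7| < 5|u + 7|/(49/2), which is < ε when |u + 7| < (49/10)ε.
Take δ = min(7/2, (49/10)ε). Then 0 < |u + 7| < δ gives both |u + 7| < 7/2 and |u + 7| < (49/10)ε, so |5/u + 5/7| < ε.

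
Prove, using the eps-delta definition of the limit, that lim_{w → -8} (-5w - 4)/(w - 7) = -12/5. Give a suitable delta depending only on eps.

Suppose eps > 0. We want delta > 0 with 0 < |w + 8| < delta ⇒ |(-5w - 4)/(w - 7) + 12/5| < eps.
Combining over a common denominator, (-5w - 4)/(w - 7) + 12/5 = [(-5w - 4)·(-15) − 36·(w - 7)] / [(-15)·(w - 7)] = 39(w + 8) / ((-15)(w - 7)).
So |(-5w - 4)/(w - 7) + 12/5| = 39|w + 8| / (15·|w − 7|).
Require delta ≤ 15/2, so |w − 7| ≥ |-15| − |w + 8| > 15 − 15/2 = 15/2.
Hence |(-5w - 4)/(w - 7) + 12/5| < 39|w + 8|/(15·(15/2)) = (26/75)|w + 8|, which is < eps once |w + 8| < (75/26)eps.
Take delta = min(15/2, (75/26)eps). Then 0 < |w + 8| < delta forces both bounds, so |(-5w - 4)/(w - 7) + 12/5| < eps.

delta = min(15/2, (75/26)eps)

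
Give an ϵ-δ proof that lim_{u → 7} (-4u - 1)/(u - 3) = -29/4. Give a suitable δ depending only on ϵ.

δ = min(2, (8/13)ϵ)

Fix ϵ > 0. We want δ > 0 with 0 < |u − 7| < δ ⇒ |(-4u - 1)/(u - 3) + 29/4| < ϵ.
Combining over a common denominator, (-4u - 1)/(u - 3) + 29/4 = [(-4u - 1)·4 − (-29)·(u - 3)] / [4·(u - 3)] = 13(u − 7) / (4(u - 3)).
So |(-4u - 1)/(u - 3) + 29/4| = 13|u − 7| / (4·|u − 3|).
Require δ ≤ 2, so |u − 3| ≥ |4| − |u − 7| > 4 − 2 = 2.
Hence |(-4u - 1)/(u - 3) + 29/4| < 13|u − 7|/(4·2) = (13/8)|u − 7|, which is < ϵ once |u − 7| < (8/13)ϵ.
Take δ = min(2, (8/13)ϵ). Then 0 < |u − 7| < δ forces both bounds, so |(-4u - 1)/(u - 3) + 29/4| < ϵ.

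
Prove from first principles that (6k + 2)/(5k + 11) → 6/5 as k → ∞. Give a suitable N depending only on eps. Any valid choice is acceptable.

Fix eps > 0. For k ≥ 1, |(6k + 2)/(5k + 11) − (6/5)| = |-56|/(5(5k + 11)) = 56/(5(5k + 11)).
Since 5k + 11 ≥ 5k for k ≥ 1, this is ≤ 56/(5·5k) = (56/25)/k.
So |(6k + 2)/(5k + 11) − (6/5)| < eps whenever k > (56/25)/eps.
Take N = (56/25)/eps. If k > N then |(6k + 2)/(5k + 11) − (6/5)| ≤ (56/25)/k < eps.

N = (56/25)/eps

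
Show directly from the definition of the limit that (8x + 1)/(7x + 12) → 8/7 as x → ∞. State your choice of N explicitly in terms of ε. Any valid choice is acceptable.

Let ε > 0. We seek N > 0 such that x > N implies |(8x + 1)/(7x + 12) − (8/7)| < ε.
(8x + 1)/(7x + 12) − (8/7) = (7(8x + 1) − 8(7x + 12)) / (7(7x + 12)) = -89/(7(7x + 12)).
For x > 0 we have 7x + 12 > 7x, so |(8x + 1)/(7x + 12) − (8/7)| = 89/(7(7x + 12)) < 89/(7·7x) = (89/49)/x.
Thus |(8x + 1)/(7x + 12) − (8/7)| < ε whenever x > (89/49)/ε.
Take N = (89/49)/ε. If x > N then |(8x + 1)/(7x + 12) − (8/7)| < (89/49)/x < ε.

N = (89/49)/ε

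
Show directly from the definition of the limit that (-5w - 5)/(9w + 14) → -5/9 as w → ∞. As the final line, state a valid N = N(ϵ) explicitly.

N = (25/81)/ϵ

Suppose ϵ > 0. We seek N > 0 such that w > N implies |(-5w - 5)/(9w + 14) + 5/9| < ϵ.
(-5w - 5)/(9w + 14) + 5/9 = (9(-5w - 5) − (-5)(9w + 14)) / (9(9w + 14)) = 25/(9(9w + 14)).
For w > 0 we have 9w + 14 > 9w, so |(-5w - 5)/(9w + 14) + 5/9| = 25/(9(9w + 14)) < 25/(9·9w) = (25/81)/w.
Thus |(-5w - 5)/(9w + 14) + 5/9| < ϵ whenever w > (25/81)/ϵ.
Take N = (25/81)/ϵ. If w > N then |(-5w - 5)/(9w + 14) + 5/9| < (25/81)/w < ϵ.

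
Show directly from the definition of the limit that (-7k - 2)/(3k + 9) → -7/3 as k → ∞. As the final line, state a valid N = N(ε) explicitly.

Let ε > 0 be given. For k ≥ 1, |(-7k - 2)/(3k + 9) + 7/3| = |57|/(3(3k + 9)) = 57/(3(3k + 9)).
Since 3k + 9 ≥ 3k for k ≥ 1, this is ≤ 57/(3·3k) = (19/3)/k.
So |(-7k - 2)/(3k + 9) + 7/3| < ε whenever k > (19/3)/ε.
Take N = (19/3)/ε. If k > N then |(-7k - 2)/(3k + 9) + 7/3| ≤ (19/3)/k < ε.

N = (19/3)/ε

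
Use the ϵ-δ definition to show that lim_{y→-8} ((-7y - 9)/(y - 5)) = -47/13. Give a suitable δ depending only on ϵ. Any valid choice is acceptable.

δ = min(13/2, (169/88)ϵ)

Let ϵ > 0 be given. We want δ > 0 with 0 < |y + 8| < δ ⇒ |(-7y - 9)/(y - 5) + 47/13| < ϵ.
Combining over a common denominator, (-7y - 9)/(y - 5) + 47/13 = [(-7y - 9)·(-13) − 47·(y - 5)] / [(-13)·(y - 5)] = 44(y + 8) / ((-13)(y - 5)).
So |(-7y - 9)/(y - 5) + 47/13| = 44|y + 8| / (13·|y − 5|).
Restrict δ ≤ 13/2. Then |y + 8| < 13/2 gives |y − 5| = |(y + 8) + (-13)| ≥ 13 − 13/2 = 13/2.
Hence |(-7y - 9)/(y - 5) + 47/13| < 44|y + 8|/(13·(13/2)) = (88/169)|y + 8|, which is < ϵ once |y + 8| < (169/88)ϵ.
Take δ = min(13/2, (169/88)ϵ). Then 0 < |y + 8| < δ forces both bounds, so |(-7y - 9)/(y - 5) + 47/13| < ϵ.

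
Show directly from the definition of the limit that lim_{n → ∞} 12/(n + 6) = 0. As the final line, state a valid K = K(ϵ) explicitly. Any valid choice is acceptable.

K = 12/ϵ

Fix ϵ > 0. For n ≥ 1, |12/(n + 6) − 0| = 12/(n + 6) ≤ 12/n.
We need 12/n < ϵ, i.e. n > 12/ϵ.
Take K = 12/ϵ. If n > K then |12/(n + 6)| ≤ 12/n < ϵ.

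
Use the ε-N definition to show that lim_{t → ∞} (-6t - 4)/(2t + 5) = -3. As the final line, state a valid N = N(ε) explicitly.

N = (11/2)/ε

Let ε > 0 be given. We seek N > 0 such that t > N implies |(-6t - 4)/(2t + 5) + 3| < ε.
(-6t - 4)/(2t + 5) + 3 = (2(-6t - 4) − (-6)(2t + 5)) / (2(2t + 5)) = 22/(2(2t + 5)).
For t > 0 we have 2t + 5 > 2t, so |(-6t - 4)/(2t + 5) + 3| = 22/(2(2t + 5)) < 22/(2·2t) = (11/2)/t.
Thus |(-6t - 4)/(2t + 5) + 3| < ε whenever t > (11/2)/ε.
Take N = (11/2)/ε. If t > N then |(-6t - 4)/(2t + 5) + 3| < (11/2)/t < ε.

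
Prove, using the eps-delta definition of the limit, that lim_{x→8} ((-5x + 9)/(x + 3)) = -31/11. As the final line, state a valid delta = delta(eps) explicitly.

Suppose eps > 0. We want delta > 0 with 0 < |x − 8| < delta ⇒ |(-5x + 9)/(x + 3) + 31/11| < eps.
Combining over a common denominator, (-5x + 9)/(x + 3) + 31/11 = [(-5x + 9)·11 − (-31)·(x + 3)] / [11·(x + 3)] = -24(x − 8) / (11(x + 3)).
So |(-5x + 9)/(x + 3) + 31/11| = 24|x − 8| / (11·|x + 3|).
Require delta ≤ 11/2, so |x + 3| ≥ |11| − |x − 8| > 11 − 11/2 = 11/2.
Hence |(-5x + 9)/(x + 3) + 31/11| < 24|x − 8|/(11·(11/2)) = (48/121)|x − 8|, which is < eps once |x − 8| < (121/48)eps.
Take delta = min(11/2, (121/48)eps). Then 0 < |x − 8| < delta forces both bounds, so |(-5x + 9)/(x + 3) + 31/11| < eps.

delta = min(11/2, (121/48)eps)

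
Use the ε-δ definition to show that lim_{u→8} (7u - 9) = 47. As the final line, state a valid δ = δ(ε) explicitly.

δ = ε/7

Fix ε > 0. We need δ > 0 so that 0 < |u − 8| < δ implies |(7u - 9) − 47| < ε.
|(7u - 9) − 47| = |7u - 56| = 7|u − 8|.
Thus it suffices that |u − 8| < ε/7.
Choosing δ = ε/7 gives |(7u - 9) − 47| = 7|u − 8| < ε whenever |u − 8| < δ.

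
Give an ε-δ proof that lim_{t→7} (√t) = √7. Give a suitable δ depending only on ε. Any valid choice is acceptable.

δ = min(7, √7·ε)

Let ε > 0. We want δ > 0 such that 0 < |t − 7| < δ implies |√t − √7| < ε.
Rationalise: √t − √7 = (t − 7)/(√t + √7), so |√t − √7| = |t − 7|/(√t + √7).
Restrict δ ≤ 7 so that |t − 7| < 7 forces t > 0, and then √t + √7 > √7.
Hence |√t − √7| < |t − 7|/√7, which is < ε once |t − 7| < √7·ε.
Take δ = min(7, √7·ε). If 0 < |t − 7| < δ then t > 0 and |√t − √7| < |t − 7|/√7 < ε.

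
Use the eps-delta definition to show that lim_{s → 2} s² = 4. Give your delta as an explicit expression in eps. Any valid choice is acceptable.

Let eps > 0. We seek delta > 0 with 0 < |s − 2| < delta ⇒ |s² − 4| < eps.
Factor: s² − 4 = (s − 2)(s + 2), so |s² − 4| = |s − 2|·|s + 2|.
Restrict delta ≤ 1. Then |s − 2| < 1 gives |s| < 3, so by the triangle inequality |s + 2| ≤ 3 + 2 = 5.
Hence |s² − 4| ≤ 5|s − 2|, which is < eps once |s − 2| < eps/5.
Take delta = min(1, eps/5). If 0 < |s − 2| < delta then both bounds hold and |s² − 4| ≤ 5|s − 2| < 5·(eps/5) = eps.

delta = min(1, eps/5)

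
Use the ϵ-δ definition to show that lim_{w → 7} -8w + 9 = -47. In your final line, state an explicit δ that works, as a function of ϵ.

δ = ϵ/8

Fix ϵ > 0. We need δ > 0 so that 0 < |w − 7| < δ implies |(-8w + 9) + 47| < ϵ.
|(-8w + 9) + 47| = |-8w + 56| = 8|w − 7|.
So 8|w − 7| < ϵ exactly when |w − 7| < ϵ/8.
Choosing δ = ϵ/8 gives |(-8w + 9) + 47| = 8|w − 7| < ϵ whenever |w − 7| < δ.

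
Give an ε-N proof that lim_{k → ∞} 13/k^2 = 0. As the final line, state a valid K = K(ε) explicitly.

K = (13/ε)^{1/2}

Fix ε > 0. For k ≥ 1, |13/k^2 − 0| = 13/k^2.
13/k^2 < ε ⇔ k^2 > 13/ε ⇔ k > (13/ε)^{1/2}.
Take K = (13/ε)^{1/2}. Then k > K implies 13/k^2 < ε.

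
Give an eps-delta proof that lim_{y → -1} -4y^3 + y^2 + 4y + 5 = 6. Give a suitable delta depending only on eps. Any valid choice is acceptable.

Let eps > 0. We want delta > 0 such that 0 < |y + 1| < delta implies |(-4y^3 + y^2 + 4y + 5) − 6| < eps.
(-4y^3 + y^2 + 4y + 5) − 6 = -4y^3 + y^2 + 4y - 1 = (y + 1)(-4y^2 + 5y - 1).
So |(-4y^3 + y^2 + 4y + 5) − 6| = |y + 1|·|-4y^2 + 5y - 1|.
Require delta ≤ 1. Then |y + 1| < 1 gives |y| < 2, and by the triangle inequality |-4y^2 + 5y - 1| ≤ 4·2^2 + 5·2 + 1 = 27.
Hence |(-4y^3 + y^2 + 4y + 5) − 6| ≤ 27|y + 1| < eps provided |y + 1| < eps/27.
Choosing delta = min(1, eps/27) ensures both conditions, hence |(-4y^3 + y^2 + 4y + 5) − 6| < eps.

delta = min(1, eps/27)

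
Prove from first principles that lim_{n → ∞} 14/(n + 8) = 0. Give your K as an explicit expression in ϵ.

Let ϵ > 0. For n ≥ 1, |14/(n + 8) − 0| = 14/(n + 8) ≤ 14/n.
We need 14/n < ϵ, i.e. n > 14/ϵ.
Take K = 14/ϵ. If n > K then |14/(n + 8)| ≤ 14/n < ϵ.

K = 14/ϵ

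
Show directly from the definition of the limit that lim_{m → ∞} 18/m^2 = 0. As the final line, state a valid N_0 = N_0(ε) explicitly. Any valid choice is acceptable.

N_0 = (18/ε)^{1/2}

Let ε > 0 be given. For m ≥ 1, |18/m^2 − 0| = 18/m^2.
18/m^2 < ε ⇔ m^2 > 18/ε ⇔ m > (18/ε)^{1/2}.
Take N_0 = (18/ε)^{1/2}. Then m > N_0 implies 18/m^2 < ε.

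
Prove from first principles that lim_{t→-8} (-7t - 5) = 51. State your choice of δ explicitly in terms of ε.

Suppose ε > 0. We need δ > 0 so that 0 < |t + 8| < δ implies |(-7t - 5) − 51| < ε.
Since (-7t - 5) − 51 = -7(t + 8), we have |(-7t - 5) − 51| = 7|t + 8|.
So 7|t + 8| < ε exactly when |t + 8| < ε/7.
Choosing δ = ε/7 gives |(-7t - 5) − 51| = 7|t + 8| < ε whenever |t + 8| < δ.

δ = ε/7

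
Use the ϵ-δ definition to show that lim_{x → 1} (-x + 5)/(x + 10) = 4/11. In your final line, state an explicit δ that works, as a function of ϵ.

δ = min(11/2, (121/30)ϵ)

Suppose ϵ > 0. We want δ > 0 with 0 < |x − 1| < δ ⇒ |(-x + 5)/(x + 10) − (4/11)| < ϵ.
Combining over a common denominator, (-x + 5)/(x + 10) − (4/11) = [(-x + 5)·11 − 4·(x + 10)] / [11·(x + 10)] = -15(x − 1) / (11(x + 10)).
So |(-x + 5)/(x + 10) − (4/11)| = 15|x − 1| / (11·|x + 10|).
Require δ ≤ 11/2, so |x + 10| ≥ |11| − |x − 1| > 11 − 11/2 = 11/2.
Hence |(-x + 5)/(x + 10) − (4/11)| < 15|x − 1|/(11·(11/2)) = (30/121)|x − 1|, which is < ϵ once |x − 1| < (121/30)ϵ.
Take δ = min(11/2, (121/30)ϵ). Then 0 < |x − 1| < δ forces both bounds, so |(-x + 5)/(x + 10) − (4/11)| < ϵ.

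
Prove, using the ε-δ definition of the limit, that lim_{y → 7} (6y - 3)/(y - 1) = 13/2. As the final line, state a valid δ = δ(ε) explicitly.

δ = min(3, 6ε)

Let ε > 0. We want δ > 0 with 0 < |y − 7| < δ ⇒ |(6y - 3)/(y - 1) − (13/2)| < ε.
Combining over a common denominator, (6y - 3)/(y - 1) − (13/2) = [(6y - 3)·6 − 39·(y - 1)] / [6·(y - 1)] = -3(y − 7) / (6(y - 1)).
So |(6y - 3)/(y - 1) − (13/2)| = 3|y − 7| / (6·|y − 1|).
Require δ ≤ 3, so |y − 1| ≥ |6| − |y − 7| > 6 − 3 = 3.
Hence |(6y - 3)/(y - 1) − (13/2)| < 3|y − 7|/(6·3) = (1/6)|y − 7|, which is < ε once |y − 7| < 6ε.
Take δ = min(3, 6ε). Then 0 < |y − 7| < δ forces both bounds, so |(6y - 3)/(y - 1) − (13/2)| < ε.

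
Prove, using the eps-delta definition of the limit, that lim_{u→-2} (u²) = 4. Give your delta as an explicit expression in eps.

delta = min(1, eps/5)

Suppose eps > 0. We seek delta > 0 with 0 < |u + 2| < delta ⇒ |u² − 4| < eps.
Factor: u² − 4 = (u + 2)(u - 2), so |u² − 4| = |u + 2|·|u - 2|.
Restrict delta ≤ 1. Then |u + 2| < 1 gives |u| < 3, so by the triangle inequality |u - 2| ≤ 3 + 2 = 5.
Hence |u² − 4| ≤ 5|u + 2|, which is < eps once |u + 2| < eps/5.
Take delta = min(1, eps/5). If 0 < |u + 2| < delta then both bounds hold and |u² − 4| ≤ 5|u + 2| < 5·(eps/5) = eps.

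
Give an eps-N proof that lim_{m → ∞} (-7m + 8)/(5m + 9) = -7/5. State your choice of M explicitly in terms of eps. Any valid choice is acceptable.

Let eps > 0 be given. For m ≥ 1, |(-7m + 8)/(5m + 9) + 7/5| = |103|/(5(5m + 9)) = 103/(5(5m + 9)).
Since 5m + 9 ≥ 5m for m ≥ 1, this is ≤ 103/(5·5m) = (103/25)/m.
So |(-7m + 8)/(5m + 9) + 7/5| < eps whenever m > (103/25)/eps.
Take M = (103/25)/eps. If m > M then |(-7m + 8)/(5m + 9) + 7/5| ≤ (103/25)/m < eps.

M = (103/25)/eps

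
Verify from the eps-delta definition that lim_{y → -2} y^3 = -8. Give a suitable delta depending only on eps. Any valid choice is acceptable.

delta = min(1, eps/19)

Let eps > 0. We seek delta > 0 with 0 < |y + 2| < delta ⇒ |y^3 + 8| < eps.
Factor: y^3 + 8 = (y + 2)(y^2 - 2y + 4), so |y^3 + 8| = |y + 2|·|y^2 - 2y + 4|.
Impose delta ≤ 1 so that |y| < 3; then |y^2 - 2y + 4| ≤ 19.
Hence |y^3 + 8| ≤ 19|y + 2|, which is < eps once |y + 2| < eps/19.
Take delta = min(1, eps/19). If 0 < |y + 2| < delta then both bounds hold and |y^3 + 8| ≤ 19|y + 2| < 19·(eps/19) = eps.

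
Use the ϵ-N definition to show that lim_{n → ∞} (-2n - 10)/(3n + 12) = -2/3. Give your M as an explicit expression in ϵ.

Fix ϵ > 0. For n ≥ 1, |(-2n - 10)/(3n + 12) + 2/3| = |-6|/(3(3n + 12)) = 6/(3(3n + 12)).
Since 3n + 12 ≥ 3n for n ≥ 1, this is ≤ 6/(3·3n) = (2/3)/n.
So |(-2n - 10)/(3n + 12) + 2/3| < ϵ whenever n > (2/3)/ϵ.
Take M = (2/3)/ϵ. If n > M then |(-2n - 10)/(3n + 12) + 2/3| ≤ (2/3)/n < ϵ.

M = (2/3)/ϵ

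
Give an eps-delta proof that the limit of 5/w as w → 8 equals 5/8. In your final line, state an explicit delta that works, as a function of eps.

delta = min(4, (32/5)eps)

Let eps > 0 be given. We seek delta > 0 such that 0 < |w − 8| < delta implies |5/w − (5/8)| < eps.
|5/w − (5/8)| = 5·|8 − w|/(8·|w|) = 5|w − 8|/(8|w|).
Restrict delta ≤ 4. Then |w − 8| < 4 gives |w| > 4, so 8|w| > 32.
Then |5/w − (5/8)| < 5|w − 8|/32, which is < eps when |w − 8| < (32/5)eps.
Take delta = min(4, (32/5)eps). Then 0 < |w − 8| < delta gives both |w − 8| < 4 and |w − 8| < (32/5)eps, so |5/w − (5/8)| < eps.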